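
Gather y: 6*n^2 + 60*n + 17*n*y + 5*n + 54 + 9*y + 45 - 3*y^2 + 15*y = 6*n^2 + 65*n - 3*y^2 + y*(17*n + 24) + 99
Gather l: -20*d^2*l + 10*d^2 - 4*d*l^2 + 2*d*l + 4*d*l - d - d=10*d^2 - 4*d*l^2 - 2*d + l*(-20*d^2 + 6*d)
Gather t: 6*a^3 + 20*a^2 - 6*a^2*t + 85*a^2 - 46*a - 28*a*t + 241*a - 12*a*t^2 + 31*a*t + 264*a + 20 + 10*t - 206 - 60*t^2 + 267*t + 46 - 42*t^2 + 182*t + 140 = 6*a^3 + 105*a^2 + 459*a + t^2*(-12*a - 102) + t*(-6*a^2 + 3*a + 459)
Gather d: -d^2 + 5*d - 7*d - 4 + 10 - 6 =-d^2 - 2*d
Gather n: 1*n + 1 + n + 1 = 2*n + 2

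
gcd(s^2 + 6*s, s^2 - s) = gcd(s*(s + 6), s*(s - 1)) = s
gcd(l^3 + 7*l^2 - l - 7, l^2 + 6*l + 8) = 1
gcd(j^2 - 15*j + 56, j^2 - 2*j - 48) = j - 8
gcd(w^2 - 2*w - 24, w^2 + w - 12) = w + 4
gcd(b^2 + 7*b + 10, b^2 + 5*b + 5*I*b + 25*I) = b + 5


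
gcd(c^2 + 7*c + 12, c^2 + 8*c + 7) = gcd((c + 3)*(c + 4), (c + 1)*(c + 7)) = 1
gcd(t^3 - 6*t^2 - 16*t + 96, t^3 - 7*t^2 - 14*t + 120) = t^2 - 2*t - 24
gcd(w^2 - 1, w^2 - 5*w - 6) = w + 1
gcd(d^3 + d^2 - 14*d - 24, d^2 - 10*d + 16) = 1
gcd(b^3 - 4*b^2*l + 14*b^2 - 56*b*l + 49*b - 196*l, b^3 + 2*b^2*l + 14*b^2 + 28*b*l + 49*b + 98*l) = b^2 + 14*b + 49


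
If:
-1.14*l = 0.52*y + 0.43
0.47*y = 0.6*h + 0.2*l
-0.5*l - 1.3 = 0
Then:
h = 4.68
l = -2.60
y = 4.87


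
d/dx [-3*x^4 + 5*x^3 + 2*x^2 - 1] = x*(-12*x^2 + 15*x + 4)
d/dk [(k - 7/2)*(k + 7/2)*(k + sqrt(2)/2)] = 3*k^2 + sqrt(2)*k - 49/4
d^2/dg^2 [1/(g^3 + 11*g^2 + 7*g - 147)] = 4*(3*g^2 + 2*g + 17)/(g^7 + 19*g^6 + 69*g^5 - 545*g^4 - 2765*g^3 + 7497*g^2 + 27783*g - 64827)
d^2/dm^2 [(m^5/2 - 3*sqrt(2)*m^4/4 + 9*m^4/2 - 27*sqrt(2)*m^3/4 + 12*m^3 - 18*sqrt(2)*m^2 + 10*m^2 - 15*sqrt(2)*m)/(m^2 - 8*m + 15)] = (6*m^7 - 110*m^6 - 3*sqrt(2)*m^6 + 72*sqrt(2)*m^5 + 606*m^5 - 711*sqrt(2)*m^4 + 666*m^4 - 10108*m^3 + 921*sqrt(2)*m^3 + 5220*m^2 + 8910*sqrt(2)*m^2 - 15525*sqrt(2)*m + 32400*m - 23400*sqrt(2) + 9000)/(2*(m^6 - 24*m^5 + 237*m^4 - 1232*m^3 + 3555*m^2 - 5400*m + 3375))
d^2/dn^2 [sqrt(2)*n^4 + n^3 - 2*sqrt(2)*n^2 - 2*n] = 12*sqrt(2)*n^2 + 6*n - 4*sqrt(2)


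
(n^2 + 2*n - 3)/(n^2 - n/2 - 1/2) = 2*(n + 3)/(2*n + 1)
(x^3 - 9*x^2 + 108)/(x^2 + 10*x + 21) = (x^2 - 12*x + 36)/(x + 7)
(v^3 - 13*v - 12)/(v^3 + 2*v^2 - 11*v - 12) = (v^2 - v - 12)/(v^2 + v - 12)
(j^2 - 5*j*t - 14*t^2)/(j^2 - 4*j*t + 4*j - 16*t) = (j^2 - 5*j*t - 14*t^2)/(j^2 - 4*j*t + 4*j - 16*t)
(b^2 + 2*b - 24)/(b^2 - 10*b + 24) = (b + 6)/(b - 6)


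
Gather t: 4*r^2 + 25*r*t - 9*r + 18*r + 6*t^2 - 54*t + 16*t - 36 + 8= 4*r^2 + 9*r + 6*t^2 + t*(25*r - 38) - 28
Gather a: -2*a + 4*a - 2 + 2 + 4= 2*a + 4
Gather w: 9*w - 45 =9*w - 45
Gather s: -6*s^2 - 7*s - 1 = -6*s^2 - 7*s - 1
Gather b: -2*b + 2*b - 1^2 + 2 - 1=0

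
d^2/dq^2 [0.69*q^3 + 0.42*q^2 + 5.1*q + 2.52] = 4.14*q + 0.84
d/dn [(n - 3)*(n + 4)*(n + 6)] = 3*n^2 + 14*n - 6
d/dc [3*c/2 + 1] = 3/2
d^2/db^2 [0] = 0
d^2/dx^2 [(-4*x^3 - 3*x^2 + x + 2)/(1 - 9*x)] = 24*(27*x^3 - 9*x^2 + x - 14)/(729*x^3 - 243*x^2 + 27*x - 1)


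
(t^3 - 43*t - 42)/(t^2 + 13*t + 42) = (t^2 - 6*t - 7)/(t + 7)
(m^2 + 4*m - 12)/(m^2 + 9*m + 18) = (m - 2)/(m + 3)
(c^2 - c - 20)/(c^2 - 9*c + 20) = (c + 4)/(c - 4)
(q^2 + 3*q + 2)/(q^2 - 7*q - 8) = (q + 2)/(q - 8)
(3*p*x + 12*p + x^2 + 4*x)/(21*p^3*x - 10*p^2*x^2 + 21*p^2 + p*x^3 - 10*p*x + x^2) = (3*p*x + 12*p + x^2 + 4*x)/(21*p^3*x - 10*p^2*x^2 + 21*p^2 + p*x^3 - 10*p*x + x^2)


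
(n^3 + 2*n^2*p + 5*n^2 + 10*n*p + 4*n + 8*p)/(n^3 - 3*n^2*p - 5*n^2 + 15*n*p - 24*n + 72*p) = (n^3 + 2*n^2*p + 5*n^2 + 10*n*p + 4*n + 8*p)/(n^3 - 3*n^2*p - 5*n^2 + 15*n*p - 24*n + 72*p)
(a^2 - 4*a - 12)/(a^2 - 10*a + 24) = (a + 2)/(a - 4)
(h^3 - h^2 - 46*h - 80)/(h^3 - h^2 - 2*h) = (-h^3 + h^2 + 46*h + 80)/(h*(-h^2 + h + 2))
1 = 1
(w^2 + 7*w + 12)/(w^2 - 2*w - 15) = (w + 4)/(w - 5)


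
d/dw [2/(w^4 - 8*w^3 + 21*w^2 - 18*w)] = 4*(-2*w^3 + 12*w^2 - 21*w + 9)/(w^2*(w^3 - 8*w^2 + 21*w - 18)^2)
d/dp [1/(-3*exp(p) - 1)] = 3*exp(p)/(3*exp(p) + 1)^2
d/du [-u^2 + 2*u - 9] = 2 - 2*u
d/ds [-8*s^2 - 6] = -16*s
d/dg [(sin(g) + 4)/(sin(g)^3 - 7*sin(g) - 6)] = (-2*sin(g)^3 - 12*sin(g)^2 + 22)*cos(g)/(-sin(g)^3 + 7*sin(g) + 6)^2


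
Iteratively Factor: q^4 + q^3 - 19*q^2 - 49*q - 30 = (q + 2)*(q^3 - q^2 - 17*q - 15) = (q - 5)*(q + 2)*(q^2 + 4*q + 3) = (q - 5)*(q + 1)*(q + 2)*(q + 3)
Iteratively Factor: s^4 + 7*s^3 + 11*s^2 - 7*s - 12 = (s + 4)*(s^3 + 3*s^2 - s - 3) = (s - 1)*(s + 4)*(s^2 + 4*s + 3) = (s - 1)*(s + 1)*(s + 4)*(s + 3)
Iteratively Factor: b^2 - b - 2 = (b + 1)*(b - 2)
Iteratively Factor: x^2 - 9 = (x - 3)*(x + 3)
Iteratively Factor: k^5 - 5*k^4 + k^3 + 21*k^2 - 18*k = (k - 3)*(k^4 - 2*k^3 - 5*k^2 + 6*k) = (k - 3)*(k - 1)*(k^3 - k^2 - 6*k) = k*(k - 3)*(k - 1)*(k^2 - k - 6) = k*(k - 3)^2*(k - 1)*(k + 2)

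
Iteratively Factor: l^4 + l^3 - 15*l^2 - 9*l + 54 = (l + 3)*(l^3 - 2*l^2 - 9*l + 18) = (l - 2)*(l + 3)*(l^2 - 9) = (l - 2)*(l + 3)^2*(l - 3)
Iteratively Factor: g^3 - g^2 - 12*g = (g + 3)*(g^2 - 4*g) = (g - 4)*(g + 3)*(g)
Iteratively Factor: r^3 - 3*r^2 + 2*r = (r - 1)*(r^2 - 2*r) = r*(r - 1)*(r - 2)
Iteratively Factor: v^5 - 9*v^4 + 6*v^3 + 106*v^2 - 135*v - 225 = (v - 5)*(v^4 - 4*v^3 - 14*v^2 + 36*v + 45) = (v - 5)*(v + 3)*(v^3 - 7*v^2 + 7*v + 15) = (v - 5)*(v - 3)*(v + 3)*(v^2 - 4*v - 5) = (v - 5)^2*(v - 3)*(v + 3)*(v + 1)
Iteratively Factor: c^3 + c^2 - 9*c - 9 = (c + 1)*(c^2 - 9) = (c - 3)*(c + 1)*(c + 3)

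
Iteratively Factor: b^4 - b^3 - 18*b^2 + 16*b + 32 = (b + 1)*(b^3 - 2*b^2 - 16*b + 32) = (b + 1)*(b + 4)*(b^2 - 6*b + 8) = (b - 4)*(b + 1)*(b + 4)*(b - 2)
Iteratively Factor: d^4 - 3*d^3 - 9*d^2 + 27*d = (d - 3)*(d^3 - 9*d) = (d - 3)^2*(d^2 + 3*d) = d*(d - 3)^2*(d + 3)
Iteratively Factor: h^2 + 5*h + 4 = (h + 4)*(h + 1)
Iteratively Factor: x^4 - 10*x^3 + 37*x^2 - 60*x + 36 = (x - 2)*(x^3 - 8*x^2 + 21*x - 18) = (x - 3)*(x - 2)*(x^2 - 5*x + 6) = (x - 3)*(x - 2)^2*(x - 3)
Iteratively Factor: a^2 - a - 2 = (a - 2)*(a + 1)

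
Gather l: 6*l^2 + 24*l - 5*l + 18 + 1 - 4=6*l^2 + 19*l + 15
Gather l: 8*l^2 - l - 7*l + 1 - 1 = 8*l^2 - 8*l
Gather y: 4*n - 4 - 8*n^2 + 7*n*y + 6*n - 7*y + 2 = -8*n^2 + 10*n + y*(7*n - 7) - 2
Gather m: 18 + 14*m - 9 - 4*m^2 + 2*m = -4*m^2 + 16*m + 9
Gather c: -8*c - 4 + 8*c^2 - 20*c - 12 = 8*c^2 - 28*c - 16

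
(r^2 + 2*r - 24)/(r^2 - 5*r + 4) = (r + 6)/(r - 1)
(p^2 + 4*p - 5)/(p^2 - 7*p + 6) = (p + 5)/(p - 6)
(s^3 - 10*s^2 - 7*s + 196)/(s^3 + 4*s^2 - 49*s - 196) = (s - 7)/(s + 7)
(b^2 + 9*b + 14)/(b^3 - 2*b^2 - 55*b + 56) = (b + 2)/(b^2 - 9*b + 8)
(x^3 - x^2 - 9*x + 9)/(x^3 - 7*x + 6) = (x - 3)/(x - 2)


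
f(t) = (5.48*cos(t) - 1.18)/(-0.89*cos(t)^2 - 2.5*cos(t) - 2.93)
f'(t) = (-1.78*sin(t)*cos(t) - 2.5*sin(t))*(5.48*cos(t) - 1.18)/(-0.89*cos(t)^2 - 2.5*cos(t) - 2.93)^2 - 5.48*sin(t)/(-0.89*cos(t)^2 - 2.5*cos(t) - 2.93) = (-4.8772*cos(t)^2 + 2.1004*cos(t) + 19.0064)*sin(t)/(0.7921*cos(t)^4 + 4.45*cos(t)^3 + 11.4654*cos(t)^2 + 14.65*cos(t) + 8.5849)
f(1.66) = 0.61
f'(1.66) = 2.54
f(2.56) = 3.94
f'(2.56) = 3.56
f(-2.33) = 3.04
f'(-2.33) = -4.16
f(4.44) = 1.14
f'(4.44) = -3.23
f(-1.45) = 0.16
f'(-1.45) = -1.81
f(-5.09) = -0.21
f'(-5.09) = 1.13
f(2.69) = 4.36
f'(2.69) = 2.93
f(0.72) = -0.55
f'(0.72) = 0.42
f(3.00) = 4.98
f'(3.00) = 0.97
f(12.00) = -0.61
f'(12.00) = -0.29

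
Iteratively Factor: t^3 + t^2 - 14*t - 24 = (t + 3)*(t^2 - 2*t - 8) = (t - 4)*(t + 3)*(t + 2)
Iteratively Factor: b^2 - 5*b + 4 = (b - 4)*(b - 1)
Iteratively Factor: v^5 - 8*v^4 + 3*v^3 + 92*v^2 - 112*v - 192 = (v - 4)*(v^4 - 4*v^3 - 13*v^2 + 40*v + 48) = (v - 4)*(v + 1)*(v^3 - 5*v^2 - 8*v + 48) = (v - 4)*(v + 1)*(v + 3)*(v^2 - 8*v + 16) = (v - 4)^2*(v + 1)*(v + 3)*(v - 4)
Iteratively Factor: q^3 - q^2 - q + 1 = (q - 1)*(q^2 - 1) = (q - 1)*(q + 1)*(q - 1)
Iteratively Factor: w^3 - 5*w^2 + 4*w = (w - 1)*(w^2 - 4*w) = w*(w - 1)*(w - 4)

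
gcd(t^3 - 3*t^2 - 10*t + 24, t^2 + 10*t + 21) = t + 3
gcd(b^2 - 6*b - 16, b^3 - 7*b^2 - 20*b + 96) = b - 8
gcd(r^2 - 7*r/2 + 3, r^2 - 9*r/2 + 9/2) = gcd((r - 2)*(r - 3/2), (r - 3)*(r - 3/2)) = r - 3/2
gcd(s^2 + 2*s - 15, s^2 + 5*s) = s + 5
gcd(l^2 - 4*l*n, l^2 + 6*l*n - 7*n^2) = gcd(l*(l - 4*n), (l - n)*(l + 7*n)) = 1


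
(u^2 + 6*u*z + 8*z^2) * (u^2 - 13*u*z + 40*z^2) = u^4 - 7*u^3*z - 30*u^2*z^2 + 136*u*z^3 + 320*z^4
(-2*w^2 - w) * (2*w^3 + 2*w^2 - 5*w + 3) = -4*w^5 - 6*w^4 + 8*w^3 - w^2 - 3*w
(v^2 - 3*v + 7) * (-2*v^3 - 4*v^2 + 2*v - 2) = -2*v^5 + 2*v^4 - 36*v^2 + 20*v - 14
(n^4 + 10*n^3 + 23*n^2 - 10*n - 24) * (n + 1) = n^5 + 11*n^4 + 33*n^3 + 13*n^2 - 34*n - 24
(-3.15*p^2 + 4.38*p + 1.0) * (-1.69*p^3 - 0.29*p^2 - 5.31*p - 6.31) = 5.3235*p^5 - 6.4887*p^4 + 13.7663*p^3 - 3.6713*p^2 - 32.9478*p - 6.31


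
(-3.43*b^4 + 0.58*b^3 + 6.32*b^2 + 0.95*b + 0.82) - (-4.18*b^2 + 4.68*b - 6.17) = -3.43*b^4 + 0.58*b^3 + 10.5*b^2 - 3.73*b + 6.99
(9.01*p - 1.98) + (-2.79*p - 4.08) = 6.22*p - 6.06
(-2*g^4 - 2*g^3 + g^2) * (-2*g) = 4*g^5 + 4*g^4 - 2*g^3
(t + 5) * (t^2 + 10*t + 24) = t^3 + 15*t^2 + 74*t + 120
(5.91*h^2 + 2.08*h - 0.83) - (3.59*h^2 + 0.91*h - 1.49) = 2.32*h^2 + 1.17*h + 0.66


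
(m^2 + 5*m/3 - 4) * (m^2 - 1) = m^4 + 5*m^3/3 - 5*m^2 - 5*m/3 + 4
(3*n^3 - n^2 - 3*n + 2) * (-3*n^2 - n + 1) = -9*n^5 + 13*n^3 - 4*n^2 - 5*n + 2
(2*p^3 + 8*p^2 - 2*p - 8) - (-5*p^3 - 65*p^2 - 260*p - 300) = 7*p^3 + 73*p^2 + 258*p + 292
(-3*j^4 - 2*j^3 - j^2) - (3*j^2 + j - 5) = -3*j^4 - 2*j^3 - 4*j^2 - j + 5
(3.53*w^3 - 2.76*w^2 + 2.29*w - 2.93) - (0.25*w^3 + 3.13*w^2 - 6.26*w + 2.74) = 3.28*w^3 - 5.89*w^2 + 8.55*w - 5.67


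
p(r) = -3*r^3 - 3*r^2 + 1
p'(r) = -9*r^2 - 6*r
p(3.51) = -165.69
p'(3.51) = -131.94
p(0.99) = -4.85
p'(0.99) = -14.76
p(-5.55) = 421.45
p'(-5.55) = -243.92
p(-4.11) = 158.60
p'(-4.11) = -127.37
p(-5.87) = 504.42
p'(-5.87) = -274.89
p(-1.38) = 3.17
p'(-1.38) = -8.86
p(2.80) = -88.38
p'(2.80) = -87.36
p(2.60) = -72.01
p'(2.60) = -76.44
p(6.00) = -755.00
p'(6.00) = -360.00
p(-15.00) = 9451.00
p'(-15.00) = -1935.00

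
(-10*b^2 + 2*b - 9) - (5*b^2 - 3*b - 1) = -15*b^2 + 5*b - 8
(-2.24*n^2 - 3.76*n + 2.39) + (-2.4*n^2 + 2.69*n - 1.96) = -4.64*n^2 - 1.07*n + 0.43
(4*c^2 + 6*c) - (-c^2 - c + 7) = 5*c^2 + 7*c - 7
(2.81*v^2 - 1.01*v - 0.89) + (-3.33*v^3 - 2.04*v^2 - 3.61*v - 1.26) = -3.33*v^3 + 0.77*v^2 - 4.62*v - 2.15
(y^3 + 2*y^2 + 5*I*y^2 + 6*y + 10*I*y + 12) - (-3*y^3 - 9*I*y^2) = 4*y^3 + 2*y^2 + 14*I*y^2 + 6*y + 10*I*y + 12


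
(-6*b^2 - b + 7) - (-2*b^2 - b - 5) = 12 - 4*b^2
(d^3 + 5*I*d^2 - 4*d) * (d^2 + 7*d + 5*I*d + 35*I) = d^5 + 7*d^4 + 10*I*d^4 - 29*d^3 + 70*I*d^3 - 203*d^2 - 20*I*d^2 - 140*I*d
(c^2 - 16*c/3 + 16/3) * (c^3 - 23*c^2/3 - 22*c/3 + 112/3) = c^5 - 13*c^4 + 350*c^3/9 + 320*c^2/9 - 2144*c/9 + 1792/9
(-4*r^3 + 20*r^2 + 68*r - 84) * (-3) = 12*r^3 - 60*r^2 - 204*r + 252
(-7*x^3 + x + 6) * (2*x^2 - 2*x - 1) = -14*x^5 + 14*x^4 + 9*x^3 + 10*x^2 - 13*x - 6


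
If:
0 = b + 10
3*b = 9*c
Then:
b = -10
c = -10/3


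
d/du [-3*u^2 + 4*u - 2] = 4 - 6*u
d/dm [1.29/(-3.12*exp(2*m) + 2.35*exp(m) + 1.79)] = (8.0496*exp(m) - 3.0315)*exp(m)/(-3.12*exp(2*m) + 2.35*exp(m) + 1.79)^2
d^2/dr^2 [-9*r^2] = -18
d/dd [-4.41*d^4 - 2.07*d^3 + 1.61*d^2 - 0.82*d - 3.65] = -17.64*d^3 - 6.21*d^2 + 3.22*d - 0.82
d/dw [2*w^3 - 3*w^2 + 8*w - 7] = 6*w^2 - 6*w + 8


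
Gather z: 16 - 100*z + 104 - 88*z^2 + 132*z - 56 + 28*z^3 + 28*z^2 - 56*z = 28*z^3 - 60*z^2 - 24*z + 64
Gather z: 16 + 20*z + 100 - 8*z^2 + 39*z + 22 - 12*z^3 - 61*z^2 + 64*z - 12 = -12*z^3 - 69*z^2 + 123*z + 126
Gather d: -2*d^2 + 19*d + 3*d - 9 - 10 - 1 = -2*d^2 + 22*d - 20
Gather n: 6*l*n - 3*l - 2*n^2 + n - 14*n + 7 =-3*l - 2*n^2 + n*(6*l - 13) + 7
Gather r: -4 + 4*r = 4*r - 4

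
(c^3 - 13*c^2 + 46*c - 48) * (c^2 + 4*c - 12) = c^5 - 9*c^4 - 18*c^3 + 292*c^2 - 744*c + 576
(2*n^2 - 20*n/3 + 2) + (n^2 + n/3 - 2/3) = 3*n^2 - 19*n/3 + 4/3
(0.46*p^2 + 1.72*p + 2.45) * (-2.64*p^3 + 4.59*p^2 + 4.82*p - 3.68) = -1.2144*p^5 - 2.4294*p^4 + 3.644*p^3 + 17.8431*p^2 + 5.4794*p - 9.016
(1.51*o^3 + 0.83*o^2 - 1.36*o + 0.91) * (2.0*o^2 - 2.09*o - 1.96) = 3.02*o^5 - 1.4959*o^4 - 7.4143*o^3 + 3.0356*o^2 + 0.7637*o - 1.7836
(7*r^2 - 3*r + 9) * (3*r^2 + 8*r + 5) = 21*r^4 + 47*r^3 + 38*r^2 + 57*r + 45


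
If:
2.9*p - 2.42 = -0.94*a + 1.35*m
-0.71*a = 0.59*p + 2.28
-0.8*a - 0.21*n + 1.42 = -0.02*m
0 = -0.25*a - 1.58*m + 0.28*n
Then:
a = -10.87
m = 10.43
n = 49.15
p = 9.21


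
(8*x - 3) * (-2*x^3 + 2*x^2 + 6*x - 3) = -16*x^4 + 22*x^3 + 42*x^2 - 42*x + 9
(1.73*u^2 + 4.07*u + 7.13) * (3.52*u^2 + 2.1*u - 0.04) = 6.0896*u^4 + 17.9594*u^3 + 33.5754*u^2 + 14.8102*u - 0.2852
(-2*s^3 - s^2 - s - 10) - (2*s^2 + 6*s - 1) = -2*s^3 - 3*s^2 - 7*s - 9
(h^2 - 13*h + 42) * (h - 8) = h^3 - 21*h^2 + 146*h - 336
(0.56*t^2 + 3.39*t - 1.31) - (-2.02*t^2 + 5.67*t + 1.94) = 2.58*t^2 - 2.28*t - 3.25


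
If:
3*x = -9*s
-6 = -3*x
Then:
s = -2/3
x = 2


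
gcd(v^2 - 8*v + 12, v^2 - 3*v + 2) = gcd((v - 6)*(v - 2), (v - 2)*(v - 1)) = v - 2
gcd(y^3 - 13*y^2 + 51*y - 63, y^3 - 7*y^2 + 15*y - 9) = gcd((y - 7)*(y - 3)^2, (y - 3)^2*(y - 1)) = y^2 - 6*y + 9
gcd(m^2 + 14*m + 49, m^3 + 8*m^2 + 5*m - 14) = m + 7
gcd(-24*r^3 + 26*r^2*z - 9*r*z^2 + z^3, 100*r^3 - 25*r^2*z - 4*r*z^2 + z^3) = -4*r + z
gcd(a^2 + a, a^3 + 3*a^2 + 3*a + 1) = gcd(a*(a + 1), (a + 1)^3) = a + 1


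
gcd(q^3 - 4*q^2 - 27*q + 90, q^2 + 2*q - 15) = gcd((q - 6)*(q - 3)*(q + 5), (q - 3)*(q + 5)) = q^2 + 2*q - 15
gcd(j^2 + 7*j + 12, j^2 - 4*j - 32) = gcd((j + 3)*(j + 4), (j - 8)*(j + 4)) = j + 4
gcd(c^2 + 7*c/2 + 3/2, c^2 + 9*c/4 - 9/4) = c + 3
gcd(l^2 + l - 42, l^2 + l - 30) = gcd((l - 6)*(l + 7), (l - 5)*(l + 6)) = 1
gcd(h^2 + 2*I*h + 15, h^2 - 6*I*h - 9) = h - 3*I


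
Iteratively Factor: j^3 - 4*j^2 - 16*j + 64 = (j - 4)*(j^2 - 16) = (j - 4)^2*(j + 4)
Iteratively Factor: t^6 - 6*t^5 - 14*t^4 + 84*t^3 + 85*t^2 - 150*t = (t + 3)*(t^5 - 9*t^4 + 13*t^3 + 45*t^2 - 50*t) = (t - 5)*(t + 3)*(t^4 - 4*t^3 - 7*t^2 + 10*t) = (t - 5)^2*(t + 3)*(t^3 + t^2 - 2*t) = t*(t - 5)^2*(t + 3)*(t^2 + t - 2) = t*(t - 5)^2*(t + 2)*(t + 3)*(t - 1)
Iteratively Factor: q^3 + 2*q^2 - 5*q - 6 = (q + 1)*(q^2 + q - 6) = (q + 1)*(q + 3)*(q - 2)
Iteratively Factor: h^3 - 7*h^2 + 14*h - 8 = (h - 1)*(h^2 - 6*h + 8) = (h - 4)*(h - 1)*(h - 2)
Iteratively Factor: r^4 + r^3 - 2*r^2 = (r - 1)*(r^3 + 2*r^2) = r*(r - 1)*(r^2 + 2*r) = r^2*(r - 1)*(r + 2)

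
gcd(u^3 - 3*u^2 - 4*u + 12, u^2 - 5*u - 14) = u + 2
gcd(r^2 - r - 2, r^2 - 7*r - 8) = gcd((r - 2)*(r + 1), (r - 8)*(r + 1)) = r + 1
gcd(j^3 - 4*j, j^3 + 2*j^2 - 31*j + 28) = 1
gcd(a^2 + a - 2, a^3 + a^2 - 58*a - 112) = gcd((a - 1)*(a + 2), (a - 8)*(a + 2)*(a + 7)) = a + 2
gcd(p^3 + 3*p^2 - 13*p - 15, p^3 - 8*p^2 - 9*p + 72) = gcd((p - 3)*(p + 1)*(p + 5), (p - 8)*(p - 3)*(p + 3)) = p - 3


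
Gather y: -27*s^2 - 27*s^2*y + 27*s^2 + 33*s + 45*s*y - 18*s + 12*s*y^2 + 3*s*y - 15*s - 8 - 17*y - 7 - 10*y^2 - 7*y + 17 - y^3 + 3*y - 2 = -y^3 + y^2*(12*s - 10) + y*(-27*s^2 + 48*s - 21)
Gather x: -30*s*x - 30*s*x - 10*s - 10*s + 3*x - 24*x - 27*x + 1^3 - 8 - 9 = -20*s + x*(-60*s - 48) - 16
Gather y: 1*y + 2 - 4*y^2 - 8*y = -4*y^2 - 7*y + 2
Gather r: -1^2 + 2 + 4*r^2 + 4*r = 4*r^2 + 4*r + 1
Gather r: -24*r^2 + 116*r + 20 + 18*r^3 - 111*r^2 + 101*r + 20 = 18*r^3 - 135*r^2 + 217*r + 40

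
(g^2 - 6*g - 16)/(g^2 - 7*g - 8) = (g + 2)/(g + 1)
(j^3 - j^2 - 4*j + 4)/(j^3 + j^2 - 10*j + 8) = (j + 2)/(j + 4)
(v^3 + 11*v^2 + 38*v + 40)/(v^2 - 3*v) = (v^3 + 11*v^2 + 38*v + 40)/(v*(v - 3))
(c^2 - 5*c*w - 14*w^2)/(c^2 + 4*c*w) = (c^2 - 5*c*w - 14*w^2)/(c*(c + 4*w))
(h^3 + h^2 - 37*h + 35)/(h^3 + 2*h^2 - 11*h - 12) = (h^3 + h^2 - 37*h + 35)/(h^3 + 2*h^2 - 11*h - 12)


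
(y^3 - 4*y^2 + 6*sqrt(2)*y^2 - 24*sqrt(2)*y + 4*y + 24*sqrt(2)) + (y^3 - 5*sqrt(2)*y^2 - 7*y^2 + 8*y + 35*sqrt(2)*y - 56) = 2*y^3 - 11*y^2 + sqrt(2)*y^2 + 12*y + 11*sqrt(2)*y - 56 + 24*sqrt(2)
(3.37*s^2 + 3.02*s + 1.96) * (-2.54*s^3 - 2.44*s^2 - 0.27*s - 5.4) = -8.5598*s^5 - 15.8936*s^4 - 13.2571*s^3 - 23.7958*s^2 - 16.8372*s - 10.584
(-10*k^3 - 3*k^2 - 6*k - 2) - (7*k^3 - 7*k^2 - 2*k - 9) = -17*k^3 + 4*k^2 - 4*k + 7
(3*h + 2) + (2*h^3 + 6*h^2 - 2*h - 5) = 2*h^3 + 6*h^2 + h - 3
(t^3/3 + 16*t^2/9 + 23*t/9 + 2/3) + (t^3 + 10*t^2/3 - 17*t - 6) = 4*t^3/3 + 46*t^2/9 - 130*t/9 - 16/3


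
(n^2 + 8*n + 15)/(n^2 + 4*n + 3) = (n + 5)/(n + 1)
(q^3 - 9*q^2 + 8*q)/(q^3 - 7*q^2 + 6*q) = (q - 8)/(q - 6)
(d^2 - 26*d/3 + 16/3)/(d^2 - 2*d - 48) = (d - 2/3)/(d + 6)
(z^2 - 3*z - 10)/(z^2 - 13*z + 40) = (z + 2)/(z - 8)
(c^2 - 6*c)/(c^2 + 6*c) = (c - 6)/(c + 6)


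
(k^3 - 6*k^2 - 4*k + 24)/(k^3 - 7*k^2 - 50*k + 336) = (k^2 - 4)/(k^2 - k - 56)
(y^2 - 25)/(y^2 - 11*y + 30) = (y + 5)/(y - 6)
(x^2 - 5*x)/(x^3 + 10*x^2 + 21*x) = (x - 5)/(x^2 + 10*x + 21)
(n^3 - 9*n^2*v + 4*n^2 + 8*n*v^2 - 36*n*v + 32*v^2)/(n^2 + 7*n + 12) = (n^2 - 9*n*v + 8*v^2)/(n + 3)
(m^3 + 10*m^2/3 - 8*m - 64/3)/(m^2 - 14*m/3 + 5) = (3*m^3 + 10*m^2 - 24*m - 64)/(3*m^2 - 14*m + 15)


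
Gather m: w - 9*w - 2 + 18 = 16 - 8*w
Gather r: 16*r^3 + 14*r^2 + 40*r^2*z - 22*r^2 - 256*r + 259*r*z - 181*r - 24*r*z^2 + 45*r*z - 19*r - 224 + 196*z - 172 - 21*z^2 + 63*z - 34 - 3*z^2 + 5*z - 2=16*r^3 + r^2*(40*z - 8) + r*(-24*z^2 + 304*z - 456) - 24*z^2 + 264*z - 432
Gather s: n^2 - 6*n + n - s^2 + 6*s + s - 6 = n^2 - 5*n - s^2 + 7*s - 6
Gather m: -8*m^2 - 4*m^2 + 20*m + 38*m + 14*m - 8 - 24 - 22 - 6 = -12*m^2 + 72*m - 60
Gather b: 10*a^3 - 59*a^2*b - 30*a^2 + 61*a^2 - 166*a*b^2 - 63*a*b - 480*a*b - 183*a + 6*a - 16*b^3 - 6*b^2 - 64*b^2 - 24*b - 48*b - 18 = 10*a^3 + 31*a^2 - 177*a - 16*b^3 + b^2*(-166*a - 70) + b*(-59*a^2 - 543*a - 72) - 18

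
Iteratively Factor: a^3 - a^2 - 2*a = (a)*(a^2 - a - 2) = a*(a + 1)*(a - 2)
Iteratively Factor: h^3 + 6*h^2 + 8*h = (h + 2)*(h^2 + 4*h) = h*(h + 2)*(h + 4)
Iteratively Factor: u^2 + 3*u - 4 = (u + 4)*(u - 1)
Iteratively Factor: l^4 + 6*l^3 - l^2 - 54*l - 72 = (l + 2)*(l^3 + 4*l^2 - 9*l - 36) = (l + 2)*(l + 4)*(l^2 - 9) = (l - 3)*(l + 2)*(l + 4)*(l + 3)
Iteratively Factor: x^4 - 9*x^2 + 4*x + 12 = (x + 3)*(x^3 - 3*x^2 + 4) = (x + 1)*(x + 3)*(x^2 - 4*x + 4) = (x - 2)*(x + 1)*(x + 3)*(x - 2)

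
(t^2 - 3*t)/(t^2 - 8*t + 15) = t/(t - 5)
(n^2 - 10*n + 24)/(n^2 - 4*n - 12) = (n - 4)/(n + 2)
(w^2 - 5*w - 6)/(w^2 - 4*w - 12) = (w + 1)/(w + 2)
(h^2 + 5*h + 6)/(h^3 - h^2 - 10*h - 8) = (h + 3)/(h^2 - 3*h - 4)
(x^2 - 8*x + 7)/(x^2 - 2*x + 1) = (x - 7)/(x - 1)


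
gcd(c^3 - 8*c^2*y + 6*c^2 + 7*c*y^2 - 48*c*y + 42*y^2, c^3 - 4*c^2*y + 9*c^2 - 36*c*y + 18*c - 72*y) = c + 6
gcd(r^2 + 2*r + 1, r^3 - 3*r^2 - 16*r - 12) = r + 1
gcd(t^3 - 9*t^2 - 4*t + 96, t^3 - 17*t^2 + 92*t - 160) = t^2 - 12*t + 32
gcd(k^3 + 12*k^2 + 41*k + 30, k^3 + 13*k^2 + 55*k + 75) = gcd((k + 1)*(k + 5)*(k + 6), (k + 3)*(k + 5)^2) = k + 5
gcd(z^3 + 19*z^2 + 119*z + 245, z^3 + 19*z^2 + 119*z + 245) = z^3 + 19*z^2 + 119*z + 245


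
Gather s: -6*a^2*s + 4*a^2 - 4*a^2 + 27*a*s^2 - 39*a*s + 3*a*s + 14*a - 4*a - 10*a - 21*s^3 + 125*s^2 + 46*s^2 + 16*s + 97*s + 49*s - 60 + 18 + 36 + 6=-21*s^3 + s^2*(27*a + 171) + s*(-6*a^2 - 36*a + 162)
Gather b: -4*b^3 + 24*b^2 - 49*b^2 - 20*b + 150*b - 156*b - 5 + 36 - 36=-4*b^3 - 25*b^2 - 26*b - 5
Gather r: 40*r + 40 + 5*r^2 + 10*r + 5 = 5*r^2 + 50*r + 45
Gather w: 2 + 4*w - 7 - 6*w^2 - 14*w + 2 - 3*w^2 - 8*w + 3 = -9*w^2 - 18*w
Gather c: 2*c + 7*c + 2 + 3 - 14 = 9*c - 9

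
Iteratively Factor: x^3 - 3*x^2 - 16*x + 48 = (x - 4)*(x^2 + x - 12) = (x - 4)*(x + 4)*(x - 3)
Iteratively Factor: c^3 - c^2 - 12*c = (c + 3)*(c^2 - 4*c) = c*(c + 3)*(c - 4)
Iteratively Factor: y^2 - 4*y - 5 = (y - 5)*(y + 1)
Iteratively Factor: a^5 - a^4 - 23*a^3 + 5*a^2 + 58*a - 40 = (a - 1)*(a^4 - 23*a^2 - 18*a + 40) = (a - 1)*(a + 2)*(a^3 - 2*a^2 - 19*a + 20) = (a - 1)*(a + 2)*(a + 4)*(a^2 - 6*a + 5) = (a - 5)*(a - 1)*(a + 2)*(a + 4)*(a - 1)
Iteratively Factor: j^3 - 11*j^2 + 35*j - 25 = (j - 5)*(j^2 - 6*j + 5) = (j - 5)*(j - 1)*(j - 5)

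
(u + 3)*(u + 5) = u^2 + 8*u + 15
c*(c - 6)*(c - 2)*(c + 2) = c^4 - 6*c^3 - 4*c^2 + 24*c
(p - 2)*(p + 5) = p^2 + 3*p - 10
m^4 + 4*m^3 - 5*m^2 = m^2*(m - 1)*(m + 5)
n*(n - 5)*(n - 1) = n^3 - 6*n^2 + 5*n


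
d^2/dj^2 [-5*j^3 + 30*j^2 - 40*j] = 60 - 30*j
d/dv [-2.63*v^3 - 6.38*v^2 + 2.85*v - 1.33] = -7.89*v^2 - 12.76*v + 2.85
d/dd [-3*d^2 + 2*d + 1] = 2 - 6*d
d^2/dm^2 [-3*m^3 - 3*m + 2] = -18*m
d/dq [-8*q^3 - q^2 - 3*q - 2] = -24*q^2 - 2*q - 3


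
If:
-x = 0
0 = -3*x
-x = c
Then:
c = 0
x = 0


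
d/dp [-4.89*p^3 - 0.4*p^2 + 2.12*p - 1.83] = -14.67*p^2 - 0.8*p + 2.12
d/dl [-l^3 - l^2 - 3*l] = -3*l^2 - 2*l - 3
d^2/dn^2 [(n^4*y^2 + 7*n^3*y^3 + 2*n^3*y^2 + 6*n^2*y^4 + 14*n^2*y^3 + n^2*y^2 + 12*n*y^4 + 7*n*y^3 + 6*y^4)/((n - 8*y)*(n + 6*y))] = 2*y^2*(-n^3 + 24*n^2*y - 192*n*y^2 - 64*y^3 - 144*y^2 - 9*y)/(-n^3 + 24*n^2*y - 192*n*y^2 + 512*y^3)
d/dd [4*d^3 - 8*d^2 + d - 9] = 12*d^2 - 16*d + 1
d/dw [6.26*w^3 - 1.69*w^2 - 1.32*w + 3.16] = 18.78*w^2 - 3.38*w - 1.32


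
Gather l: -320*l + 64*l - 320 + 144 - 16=-256*l - 192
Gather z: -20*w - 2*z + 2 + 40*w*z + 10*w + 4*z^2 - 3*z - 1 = -10*w + 4*z^2 + z*(40*w - 5) + 1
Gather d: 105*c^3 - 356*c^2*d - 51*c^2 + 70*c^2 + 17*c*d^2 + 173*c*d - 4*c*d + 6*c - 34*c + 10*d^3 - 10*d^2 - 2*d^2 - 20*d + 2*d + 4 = 105*c^3 + 19*c^2 - 28*c + 10*d^3 + d^2*(17*c - 12) + d*(-356*c^2 + 169*c - 18) + 4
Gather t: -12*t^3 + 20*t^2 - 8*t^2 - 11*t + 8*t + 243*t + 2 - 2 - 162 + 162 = -12*t^3 + 12*t^2 + 240*t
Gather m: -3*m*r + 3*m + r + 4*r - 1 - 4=m*(3 - 3*r) + 5*r - 5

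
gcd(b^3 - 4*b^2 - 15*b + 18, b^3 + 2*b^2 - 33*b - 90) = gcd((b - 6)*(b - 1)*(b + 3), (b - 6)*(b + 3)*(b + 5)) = b^2 - 3*b - 18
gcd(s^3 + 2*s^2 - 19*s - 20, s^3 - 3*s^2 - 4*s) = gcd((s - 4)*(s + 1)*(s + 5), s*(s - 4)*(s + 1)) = s^2 - 3*s - 4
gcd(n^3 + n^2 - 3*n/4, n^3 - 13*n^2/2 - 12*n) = n^2 + 3*n/2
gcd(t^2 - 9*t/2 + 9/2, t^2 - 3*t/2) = t - 3/2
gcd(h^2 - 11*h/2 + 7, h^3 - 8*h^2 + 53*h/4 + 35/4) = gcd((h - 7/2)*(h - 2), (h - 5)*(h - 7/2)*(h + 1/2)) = h - 7/2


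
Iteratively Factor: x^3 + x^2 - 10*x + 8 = (x - 1)*(x^2 + 2*x - 8) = (x - 2)*(x - 1)*(x + 4)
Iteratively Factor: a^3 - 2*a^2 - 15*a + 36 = (a + 4)*(a^2 - 6*a + 9) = (a - 3)*(a + 4)*(a - 3)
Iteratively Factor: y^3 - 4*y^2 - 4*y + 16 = (y - 2)*(y^2 - 2*y - 8) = (y - 2)*(y + 2)*(y - 4)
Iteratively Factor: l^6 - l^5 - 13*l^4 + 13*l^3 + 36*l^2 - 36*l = (l)*(l^5 - l^4 - 13*l^3 + 13*l^2 + 36*l - 36) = l*(l - 2)*(l^4 + l^3 - 11*l^2 - 9*l + 18) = l*(l - 2)*(l + 3)*(l^3 - 2*l^2 - 5*l + 6) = l*(l - 2)*(l + 2)*(l + 3)*(l^2 - 4*l + 3) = l*(l - 3)*(l - 2)*(l + 2)*(l + 3)*(l - 1)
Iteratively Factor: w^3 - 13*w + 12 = (w + 4)*(w^2 - 4*w + 3) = (w - 1)*(w + 4)*(w - 3)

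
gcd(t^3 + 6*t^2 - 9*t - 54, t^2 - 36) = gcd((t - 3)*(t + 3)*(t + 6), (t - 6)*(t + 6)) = t + 6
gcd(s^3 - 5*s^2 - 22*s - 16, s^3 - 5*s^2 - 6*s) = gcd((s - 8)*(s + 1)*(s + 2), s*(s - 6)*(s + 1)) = s + 1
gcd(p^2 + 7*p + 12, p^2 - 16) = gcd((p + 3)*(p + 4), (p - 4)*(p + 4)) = p + 4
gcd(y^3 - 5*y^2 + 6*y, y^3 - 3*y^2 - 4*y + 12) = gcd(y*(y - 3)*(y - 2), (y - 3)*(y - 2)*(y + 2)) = y^2 - 5*y + 6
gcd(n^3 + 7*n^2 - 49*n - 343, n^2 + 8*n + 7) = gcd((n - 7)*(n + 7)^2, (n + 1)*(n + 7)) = n + 7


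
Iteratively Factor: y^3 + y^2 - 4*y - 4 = (y + 1)*(y^2 - 4) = (y + 1)*(y + 2)*(y - 2)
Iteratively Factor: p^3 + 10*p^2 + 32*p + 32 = (p + 4)*(p^2 + 6*p + 8) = (p + 4)^2*(p + 2)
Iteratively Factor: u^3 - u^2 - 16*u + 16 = (u - 4)*(u^2 + 3*u - 4) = (u - 4)*(u - 1)*(u + 4)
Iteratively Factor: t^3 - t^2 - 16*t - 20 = (t + 2)*(t^2 - 3*t - 10) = (t - 5)*(t + 2)*(t + 2)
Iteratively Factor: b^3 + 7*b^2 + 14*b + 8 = (b + 1)*(b^2 + 6*b + 8) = (b + 1)*(b + 4)*(b + 2)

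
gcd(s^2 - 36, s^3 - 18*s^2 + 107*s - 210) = s - 6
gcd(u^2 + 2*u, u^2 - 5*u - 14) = u + 2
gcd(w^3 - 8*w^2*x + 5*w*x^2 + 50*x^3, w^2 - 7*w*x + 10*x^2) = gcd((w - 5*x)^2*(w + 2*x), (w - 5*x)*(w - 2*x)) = -w + 5*x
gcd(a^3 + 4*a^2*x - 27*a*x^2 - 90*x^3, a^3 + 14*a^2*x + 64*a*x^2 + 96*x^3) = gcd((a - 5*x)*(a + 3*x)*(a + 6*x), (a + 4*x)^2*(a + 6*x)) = a + 6*x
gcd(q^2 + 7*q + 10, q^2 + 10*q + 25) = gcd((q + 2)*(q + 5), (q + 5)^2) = q + 5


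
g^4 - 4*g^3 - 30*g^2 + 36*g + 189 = (g - 7)*(g - 3)*(g + 3)^2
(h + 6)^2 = h^2 + 12*h + 36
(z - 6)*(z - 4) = z^2 - 10*z + 24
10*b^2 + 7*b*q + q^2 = (2*b + q)*(5*b + q)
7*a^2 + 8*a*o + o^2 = (a + o)*(7*a + o)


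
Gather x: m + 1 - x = m - x + 1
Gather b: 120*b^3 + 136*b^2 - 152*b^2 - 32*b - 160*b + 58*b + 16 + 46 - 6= 120*b^3 - 16*b^2 - 134*b + 56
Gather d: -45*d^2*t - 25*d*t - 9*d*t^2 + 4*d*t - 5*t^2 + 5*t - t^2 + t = -45*d^2*t + d*(-9*t^2 - 21*t) - 6*t^2 + 6*t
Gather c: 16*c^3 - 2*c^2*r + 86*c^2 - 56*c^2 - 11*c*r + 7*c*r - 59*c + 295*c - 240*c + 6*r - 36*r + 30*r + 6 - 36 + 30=16*c^3 + c^2*(30 - 2*r) + c*(-4*r - 4)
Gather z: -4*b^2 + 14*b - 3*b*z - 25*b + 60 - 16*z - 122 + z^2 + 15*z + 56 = -4*b^2 - 11*b + z^2 + z*(-3*b - 1) - 6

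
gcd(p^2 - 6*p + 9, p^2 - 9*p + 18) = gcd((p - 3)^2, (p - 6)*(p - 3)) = p - 3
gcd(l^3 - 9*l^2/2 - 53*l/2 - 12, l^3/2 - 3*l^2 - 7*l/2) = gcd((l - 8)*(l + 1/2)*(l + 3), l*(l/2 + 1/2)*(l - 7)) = 1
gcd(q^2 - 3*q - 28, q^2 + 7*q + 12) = q + 4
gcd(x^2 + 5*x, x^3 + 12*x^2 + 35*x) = x^2 + 5*x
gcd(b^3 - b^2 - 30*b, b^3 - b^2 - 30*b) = b^3 - b^2 - 30*b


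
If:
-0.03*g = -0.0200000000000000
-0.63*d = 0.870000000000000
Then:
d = -1.38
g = 0.67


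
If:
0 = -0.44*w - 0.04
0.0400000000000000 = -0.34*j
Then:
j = -0.12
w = -0.09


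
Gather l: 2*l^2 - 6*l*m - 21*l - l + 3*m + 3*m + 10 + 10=2*l^2 + l*(-6*m - 22) + 6*m + 20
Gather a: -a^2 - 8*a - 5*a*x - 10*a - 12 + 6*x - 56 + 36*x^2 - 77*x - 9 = -a^2 + a*(-5*x - 18) + 36*x^2 - 71*x - 77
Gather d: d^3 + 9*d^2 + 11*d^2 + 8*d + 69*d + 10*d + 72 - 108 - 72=d^3 + 20*d^2 + 87*d - 108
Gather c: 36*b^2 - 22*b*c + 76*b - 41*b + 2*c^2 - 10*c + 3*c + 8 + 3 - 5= 36*b^2 + 35*b + 2*c^2 + c*(-22*b - 7) + 6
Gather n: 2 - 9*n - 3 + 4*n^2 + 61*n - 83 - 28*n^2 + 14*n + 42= -24*n^2 + 66*n - 42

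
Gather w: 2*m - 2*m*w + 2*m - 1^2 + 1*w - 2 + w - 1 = 4*m + w*(2 - 2*m) - 4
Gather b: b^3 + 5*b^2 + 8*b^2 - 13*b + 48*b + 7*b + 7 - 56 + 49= b^3 + 13*b^2 + 42*b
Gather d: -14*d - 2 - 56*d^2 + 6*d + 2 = -56*d^2 - 8*d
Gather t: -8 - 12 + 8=-12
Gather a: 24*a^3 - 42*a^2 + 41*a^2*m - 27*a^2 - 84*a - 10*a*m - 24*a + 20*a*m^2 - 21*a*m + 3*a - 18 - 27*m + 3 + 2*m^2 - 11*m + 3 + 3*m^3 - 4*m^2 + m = 24*a^3 + a^2*(41*m - 69) + a*(20*m^2 - 31*m - 105) + 3*m^3 - 2*m^2 - 37*m - 12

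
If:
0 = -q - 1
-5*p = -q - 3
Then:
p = 2/5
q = -1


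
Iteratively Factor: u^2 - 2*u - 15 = (u - 5)*(u + 3)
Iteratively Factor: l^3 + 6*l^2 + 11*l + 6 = (l + 2)*(l^2 + 4*l + 3) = (l + 2)*(l + 3)*(l + 1)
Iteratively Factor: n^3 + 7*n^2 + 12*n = (n)*(n^2 + 7*n + 12) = n*(n + 3)*(n + 4)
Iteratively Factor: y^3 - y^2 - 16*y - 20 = (y + 2)*(y^2 - 3*y - 10) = (y + 2)^2*(y - 5)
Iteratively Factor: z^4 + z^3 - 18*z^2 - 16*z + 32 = (z - 1)*(z^3 + 2*z^2 - 16*z - 32) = (z - 4)*(z - 1)*(z^2 + 6*z + 8) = (z - 4)*(z - 1)*(z + 4)*(z + 2)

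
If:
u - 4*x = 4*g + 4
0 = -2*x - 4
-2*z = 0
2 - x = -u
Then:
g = 0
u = -4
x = -2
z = 0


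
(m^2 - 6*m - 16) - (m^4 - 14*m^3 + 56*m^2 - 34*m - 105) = -m^4 + 14*m^3 - 55*m^2 + 28*m + 89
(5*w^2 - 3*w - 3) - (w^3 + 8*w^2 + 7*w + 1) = -w^3 - 3*w^2 - 10*w - 4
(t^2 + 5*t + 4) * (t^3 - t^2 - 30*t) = t^5 + 4*t^4 - 31*t^3 - 154*t^2 - 120*t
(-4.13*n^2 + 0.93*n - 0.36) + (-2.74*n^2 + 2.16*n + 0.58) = -6.87*n^2 + 3.09*n + 0.22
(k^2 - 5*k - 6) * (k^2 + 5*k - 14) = k^4 - 45*k^2 + 40*k + 84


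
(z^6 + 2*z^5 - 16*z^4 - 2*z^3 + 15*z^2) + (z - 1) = z^6 + 2*z^5 - 16*z^4 - 2*z^3 + 15*z^2 + z - 1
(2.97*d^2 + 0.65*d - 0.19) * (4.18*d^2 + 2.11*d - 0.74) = 12.4146*d^4 + 8.9837*d^3 - 1.6205*d^2 - 0.8819*d + 0.1406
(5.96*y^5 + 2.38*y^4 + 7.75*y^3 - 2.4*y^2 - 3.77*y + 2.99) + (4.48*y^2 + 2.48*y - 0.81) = 5.96*y^5 + 2.38*y^4 + 7.75*y^3 + 2.08*y^2 - 1.29*y + 2.18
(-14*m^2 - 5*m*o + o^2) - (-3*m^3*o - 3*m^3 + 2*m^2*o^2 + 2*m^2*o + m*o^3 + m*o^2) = 3*m^3*o + 3*m^3 - 2*m^2*o^2 - 2*m^2*o - 14*m^2 - m*o^3 - m*o^2 - 5*m*o + o^2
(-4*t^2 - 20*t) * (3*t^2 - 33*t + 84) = -12*t^4 + 72*t^3 + 324*t^2 - 1680*t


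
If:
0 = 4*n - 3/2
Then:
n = 3/8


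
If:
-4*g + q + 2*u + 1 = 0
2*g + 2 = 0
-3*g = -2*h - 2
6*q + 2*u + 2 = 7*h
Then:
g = -1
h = -5/2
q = -29/10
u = -21/20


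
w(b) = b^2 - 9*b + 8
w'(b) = 2*b - 9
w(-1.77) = 27.06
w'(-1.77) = -12.54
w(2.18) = -6.87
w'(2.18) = -4.64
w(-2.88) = 42.21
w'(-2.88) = -14.76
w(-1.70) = 26.19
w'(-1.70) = -12.40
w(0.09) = 7.20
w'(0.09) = -8.82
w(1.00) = 0.00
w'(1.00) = -7.00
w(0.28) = 5.56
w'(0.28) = -8.44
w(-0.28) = 10.60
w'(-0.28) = -9.56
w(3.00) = -10.00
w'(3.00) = -3.00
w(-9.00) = 170.00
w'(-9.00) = -27.00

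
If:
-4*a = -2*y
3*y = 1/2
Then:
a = 1/12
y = 1/6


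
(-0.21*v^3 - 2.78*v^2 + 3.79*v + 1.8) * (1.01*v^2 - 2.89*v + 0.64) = -0.2121*v^5 - 2.2009*v^4 + 11.7277*v^3 - 10.9143*v^2 - 2.7764*v + 1.152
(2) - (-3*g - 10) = 3*g + 12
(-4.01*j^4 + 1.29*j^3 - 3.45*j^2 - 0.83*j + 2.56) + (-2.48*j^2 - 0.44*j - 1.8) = -4.01*j^4 + 1.29*j^3 - 5.93*j^2 - 1.27*j + 0.76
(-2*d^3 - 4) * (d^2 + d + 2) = -2*d^5 - 2*d^4 - 4*d^3 - 4*d^2 - 4*d - 8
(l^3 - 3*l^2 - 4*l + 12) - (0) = l^3 - 3*l^2 - 4*l + 12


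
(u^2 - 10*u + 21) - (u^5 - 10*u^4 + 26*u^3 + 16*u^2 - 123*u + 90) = -u^5 + 10*u^4 - 26*u^3 - 15*u^2 + 113*u - 69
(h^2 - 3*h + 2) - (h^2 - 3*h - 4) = 6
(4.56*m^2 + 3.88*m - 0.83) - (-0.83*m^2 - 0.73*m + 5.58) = 5.39*m^2 + 4.61*m - 6.41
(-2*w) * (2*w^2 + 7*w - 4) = -4*w^3 - 14*w^2 + 8*w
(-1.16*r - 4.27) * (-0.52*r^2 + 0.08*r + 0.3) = 0.6032*r^3 + 2.1276*r^2 - 0.6896*r - 1.281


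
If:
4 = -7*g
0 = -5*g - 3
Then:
No Solution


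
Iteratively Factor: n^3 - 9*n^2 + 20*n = (n - 5)*(n^2 - 4*n) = n*(n - 5)*(n - 4)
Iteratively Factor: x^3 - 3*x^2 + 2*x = (x - 2)*(x^2 - x) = (x - 2)*(x - 1)*(x)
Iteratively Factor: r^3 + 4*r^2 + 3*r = (r)*(r^2 + 4*r + 3) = r*(r + 3)*(r + 1)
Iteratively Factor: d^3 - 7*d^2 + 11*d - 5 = (d - 1)*(d^2 - 6*d + 5) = (d - 1)^2*(d - 5)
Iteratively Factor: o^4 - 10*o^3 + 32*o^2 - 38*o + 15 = (o - 1)*(o^3 - 9*o^2 + 23*o - 15) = (o - 1)^2*(o^2 - 8*o + 15) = (o - 3)*(o - 1)^2*(o - 5)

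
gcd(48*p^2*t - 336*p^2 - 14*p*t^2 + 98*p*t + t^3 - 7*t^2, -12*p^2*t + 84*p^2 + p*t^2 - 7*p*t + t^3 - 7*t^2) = t - 7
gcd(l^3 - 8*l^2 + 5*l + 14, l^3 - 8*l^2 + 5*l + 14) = l^3 - 8*l^2 + 5*l + 14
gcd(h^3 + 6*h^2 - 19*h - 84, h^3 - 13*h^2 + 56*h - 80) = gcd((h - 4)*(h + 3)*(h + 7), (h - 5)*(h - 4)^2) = h - 4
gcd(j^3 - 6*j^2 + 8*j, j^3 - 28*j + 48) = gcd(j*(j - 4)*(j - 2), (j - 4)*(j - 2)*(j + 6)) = j^2 - 6*j + 8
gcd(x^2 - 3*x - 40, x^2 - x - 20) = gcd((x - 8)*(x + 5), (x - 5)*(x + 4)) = 1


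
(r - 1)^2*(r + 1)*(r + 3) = r^4 + 2*r^3 - 4*r^2 - 2*r + 3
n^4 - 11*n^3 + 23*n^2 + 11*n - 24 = (n - 8)*(n - 3)*(n - 1)*(n + 1)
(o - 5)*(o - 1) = o^2 - 6*o + 5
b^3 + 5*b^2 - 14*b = b*(b - 2)*(b + 7)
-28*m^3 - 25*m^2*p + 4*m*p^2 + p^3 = (-4*m + p)*(m + p)*(7*m + p)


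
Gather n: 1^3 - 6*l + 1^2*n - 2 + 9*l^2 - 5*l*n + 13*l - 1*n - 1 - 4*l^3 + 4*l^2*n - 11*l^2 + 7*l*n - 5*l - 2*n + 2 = -4*l^3 - 2*l^2 + 2*l + n*(4*l^2 + 2*l - 2)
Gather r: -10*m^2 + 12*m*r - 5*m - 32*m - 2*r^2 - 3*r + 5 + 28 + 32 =-10*m^2 - 37*m - 2*r^2 + r*(12*m - 3) + 65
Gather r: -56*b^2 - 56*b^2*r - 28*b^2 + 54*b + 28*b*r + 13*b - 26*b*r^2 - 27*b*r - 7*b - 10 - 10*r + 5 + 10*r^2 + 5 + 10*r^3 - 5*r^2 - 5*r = -84*b^2 + 60*b + 10*r^3 + r^2*(5 - 26*b) + r*(-56*b^2 + b - 15)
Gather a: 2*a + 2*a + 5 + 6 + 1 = 4*a + 12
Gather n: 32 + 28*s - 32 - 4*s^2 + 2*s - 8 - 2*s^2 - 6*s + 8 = -6*s^2 + 24*s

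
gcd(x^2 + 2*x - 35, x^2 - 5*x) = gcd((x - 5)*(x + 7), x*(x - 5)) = x - 5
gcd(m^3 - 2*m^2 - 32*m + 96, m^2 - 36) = m + 6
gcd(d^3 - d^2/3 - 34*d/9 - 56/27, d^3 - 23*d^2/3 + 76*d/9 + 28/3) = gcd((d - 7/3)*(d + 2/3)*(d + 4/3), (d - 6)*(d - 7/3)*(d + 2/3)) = d^2 - 5*d/3 - 14/9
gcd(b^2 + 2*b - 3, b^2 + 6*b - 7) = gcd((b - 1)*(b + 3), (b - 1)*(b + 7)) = b - 1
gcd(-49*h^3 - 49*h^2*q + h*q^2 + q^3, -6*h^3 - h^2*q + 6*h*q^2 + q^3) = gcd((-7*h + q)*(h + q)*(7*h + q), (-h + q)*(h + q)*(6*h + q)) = h + q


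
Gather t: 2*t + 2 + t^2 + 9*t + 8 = t^2 + 11*t + 10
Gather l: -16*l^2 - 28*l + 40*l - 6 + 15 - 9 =-16*l^2 + 12*l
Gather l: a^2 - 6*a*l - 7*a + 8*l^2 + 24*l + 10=a^2 - 7*a + 8*l^2 + l*(24 - 6*a) + 10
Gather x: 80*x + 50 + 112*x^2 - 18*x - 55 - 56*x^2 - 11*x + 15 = 56*x^2 + 51*x + 10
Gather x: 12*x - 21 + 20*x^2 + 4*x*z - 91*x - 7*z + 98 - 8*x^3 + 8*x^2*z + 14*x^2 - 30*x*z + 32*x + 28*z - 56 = -8*x^3 + x^2*(8*z + 34) + x*(-26*z - 47) + 21*z + 21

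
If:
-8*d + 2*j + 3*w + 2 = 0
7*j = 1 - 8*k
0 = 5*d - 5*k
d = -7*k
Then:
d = 0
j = 1/7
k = 0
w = -16/21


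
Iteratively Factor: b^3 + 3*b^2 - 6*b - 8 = (b + 1)*(b^2 + 2*b - 8) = (b + 1)*(b + 4)*(b - 2)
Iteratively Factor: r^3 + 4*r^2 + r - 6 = (r - 1)*(r^2 + 5*r + 6) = (r - 1)*(r + 2)*(r + 3)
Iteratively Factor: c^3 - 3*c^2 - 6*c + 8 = (c - 1)*(c^2 - 2*c - 8) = (c - 4)*(c - 1)*(c + 2)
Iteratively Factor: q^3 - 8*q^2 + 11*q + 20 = (q + 1)*(q^2 - 9*q + 20) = (q - 4)*(q + 1)*(q - 5)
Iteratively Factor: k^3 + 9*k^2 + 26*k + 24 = (k + 4)*(k^2 + 5*k + 6) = (k + 2)*(k + 4)*(k + 3)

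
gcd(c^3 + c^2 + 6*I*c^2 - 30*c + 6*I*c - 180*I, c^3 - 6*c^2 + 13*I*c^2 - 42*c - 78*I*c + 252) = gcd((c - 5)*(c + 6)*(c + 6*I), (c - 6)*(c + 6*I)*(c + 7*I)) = c + 6*I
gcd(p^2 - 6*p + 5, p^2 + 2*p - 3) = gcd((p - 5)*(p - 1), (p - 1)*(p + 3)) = p - 1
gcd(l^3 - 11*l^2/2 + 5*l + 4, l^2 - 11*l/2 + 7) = l - 2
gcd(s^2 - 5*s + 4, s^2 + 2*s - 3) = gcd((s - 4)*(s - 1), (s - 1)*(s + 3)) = s - 1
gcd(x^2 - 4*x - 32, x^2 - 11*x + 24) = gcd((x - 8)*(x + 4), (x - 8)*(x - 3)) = x - 8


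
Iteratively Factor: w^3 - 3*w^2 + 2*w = (w - 2)*(w^2 - w) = (w - 2)*(w - 1)*(w)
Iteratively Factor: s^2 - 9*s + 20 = (s - 4)*(s - 5)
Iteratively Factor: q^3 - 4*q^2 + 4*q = (q)*(q^2 - 4*q + 4) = q*(q - 2)*(q - 2)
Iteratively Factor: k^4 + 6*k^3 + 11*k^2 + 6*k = (k)*(k^3 + 6*k^2 + 11*k + 6) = k*(k + 2)*(k^2 + 4*k + 3) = k*(k + 1)*(k + 2)*(k + 3)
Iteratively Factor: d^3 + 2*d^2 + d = (d)*(d^2 + 2*d + 1) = d*(d + 1)*(d + 1)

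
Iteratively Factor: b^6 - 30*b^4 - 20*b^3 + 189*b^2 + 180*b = (b + 4)*(b^5 - 4*b^4 - 14*b^3 + 36*b^2 + 45*b) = (b - 3)*(b + 4)*(b^4 - b^3 - 17*b^2 - 15*b) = b*(b - 3)*(b + 4)*(b^3 - b^2 - 17*b - 15) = b*(b - 3)*(b + 3)*(b + 4)*(b^2 - 4*b - 5) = b*(b - 5)*(b - 3)*(b + 3)*(b + 4)*(b + 1)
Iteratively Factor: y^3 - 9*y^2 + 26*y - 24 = (y - 2)*(y^2 - 7*y + 12) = (y - 3)*(y - 2)*(y - 4)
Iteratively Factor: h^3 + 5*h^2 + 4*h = (h + 4)*(h^2 + h) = h*(h + 4)*(h + 1)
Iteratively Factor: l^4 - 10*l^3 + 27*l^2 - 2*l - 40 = (l - 4)*(l^3 - 6*l^2 + 3*l + 10) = (l - 5)*(l - 4)*(l^2 - l - 2) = (l - 5)*(l - 4)*(l + 1)*(l - 2)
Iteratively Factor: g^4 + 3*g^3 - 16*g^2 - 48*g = (g + 4)*(g^3 - g^2 - 12*g) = (g - 4)*(g + 4)*(g^2 + 3*g) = g*(g - 4)*(g + 4)*(g + 3)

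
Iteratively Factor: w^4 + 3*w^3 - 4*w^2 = (w - 1)*(w^3 + 4*w^2) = (w - 1)*(w + 4)*(w^2) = w*(w - 1)*(w + 4)*(w)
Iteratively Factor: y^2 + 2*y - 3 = (y + 3)*(y - 1)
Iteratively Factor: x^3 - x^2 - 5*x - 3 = (x + 1)*(x^2 - 2*x - 3) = (x - 3)*(x + 1)*(x + 1)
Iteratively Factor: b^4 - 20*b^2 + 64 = (b + 4)*(b^3 - 4*b^2 - 4*b + 16) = (b - 2)*(b + 4)*(b^2 - 2*b - 8) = (b - 4)*(b - 2)*(b + 4)*(b + 2)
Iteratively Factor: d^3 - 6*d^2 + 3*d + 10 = (d - 5)*(d^2 - d - 2) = (d - 5)*(d + 1)*(d - 2)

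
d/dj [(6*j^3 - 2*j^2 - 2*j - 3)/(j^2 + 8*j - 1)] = 2*(3*j^4 + 48*j^3 - 16*j^2 + 5*j + 13)/(j^4 + 16*j^3 + 62*j^2 - 16*j + 1)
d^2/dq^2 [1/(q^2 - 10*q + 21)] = 2*(-q^2 + 10*q + 4*(q - 5)^2 - 21)/(q^2 - 10*q + 21)^3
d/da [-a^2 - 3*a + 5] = -2*a - 3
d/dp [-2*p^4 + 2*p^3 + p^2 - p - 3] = -8*p^3 + 6*p^2 + 2*p - 1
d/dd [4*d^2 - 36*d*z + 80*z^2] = 8*d - 36*z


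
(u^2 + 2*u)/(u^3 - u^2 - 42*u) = (u + 2)/(u^2 - u - 42)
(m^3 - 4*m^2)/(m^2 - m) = m*(m - 4)/(m - 1)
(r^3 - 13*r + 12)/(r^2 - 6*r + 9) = (r^2 + 3*r - 4)/(r - 3)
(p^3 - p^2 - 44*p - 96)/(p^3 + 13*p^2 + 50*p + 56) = (p^2 - 5*p - 24)/(p^2 + 9*p + 14)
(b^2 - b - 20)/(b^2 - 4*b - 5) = (b + 4)/(b + 1)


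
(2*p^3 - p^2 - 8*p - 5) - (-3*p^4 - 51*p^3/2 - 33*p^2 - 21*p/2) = 3*p^4 + 55*p^3/2 + 32*p^2 + 5*p/2 - 5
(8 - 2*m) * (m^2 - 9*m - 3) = -2*m^3 + 26*m^2 - 66*m - 24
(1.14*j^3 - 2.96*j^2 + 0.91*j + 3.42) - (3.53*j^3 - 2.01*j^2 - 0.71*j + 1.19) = -2.39*j^3 - 0.95*j^2 + 1.62*j + 2.23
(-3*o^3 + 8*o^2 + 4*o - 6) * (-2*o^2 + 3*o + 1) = 6*o^5 - 25*o^4 + 13*o^3 + 32*o^2 - 14*o - 6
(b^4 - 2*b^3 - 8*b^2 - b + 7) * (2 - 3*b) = -3*b^5 + 8*b^4 + 20*b^3 - 13*b^2 - 23*b + 14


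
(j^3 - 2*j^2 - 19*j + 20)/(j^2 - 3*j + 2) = (j^2 - j - 20)/(j - 2)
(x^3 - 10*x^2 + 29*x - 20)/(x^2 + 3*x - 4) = (x^2 - 9*x + 20)/(x + 4)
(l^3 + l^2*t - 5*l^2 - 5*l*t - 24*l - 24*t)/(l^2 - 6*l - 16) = (l^2 + l*t + 3*l + 3*t)/(l + 2)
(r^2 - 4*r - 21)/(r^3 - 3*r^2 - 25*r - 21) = 1/(r + 1)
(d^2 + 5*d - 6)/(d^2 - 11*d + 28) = (d^2 + 5*d - 6)/(d^2 - 11*d + 28)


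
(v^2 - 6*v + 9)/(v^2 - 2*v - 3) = (v - 3)/(v + 1)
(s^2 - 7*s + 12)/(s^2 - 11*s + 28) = (s - 3)/(s - 7)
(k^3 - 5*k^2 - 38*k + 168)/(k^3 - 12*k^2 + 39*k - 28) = (k + 6)/(k - 1)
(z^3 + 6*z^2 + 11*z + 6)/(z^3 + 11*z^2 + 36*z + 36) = (z + 1)/(z + 6)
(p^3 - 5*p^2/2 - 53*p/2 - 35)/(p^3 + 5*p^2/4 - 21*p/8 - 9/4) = 4*(2*p^2 - 9*p - 35)/(8*p^2 - 6*p - 9)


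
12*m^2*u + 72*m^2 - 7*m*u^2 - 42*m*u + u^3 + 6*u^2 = (-4*m + u)*(-3*m + u)*(u + 6)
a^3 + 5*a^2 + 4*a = a*(a + 1)*(a + 4)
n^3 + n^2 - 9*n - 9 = (n - 3)*(n + 1)*(n + 3)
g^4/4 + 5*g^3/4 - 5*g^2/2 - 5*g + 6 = (g/4 + 1/2)*(g - 2)*(g - 1)*(g + 6)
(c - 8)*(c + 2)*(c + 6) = c^3 - 52*c - 96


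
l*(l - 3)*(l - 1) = l^3 - 4*l^2 + 3*l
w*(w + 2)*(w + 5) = w^3 + 7*w^2 + 10*w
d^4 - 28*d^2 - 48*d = d*(d - 6)*(d + 2)*(d + 4)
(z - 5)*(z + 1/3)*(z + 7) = z^3 + 7*z^2/3 - 103*z/3 - 35/3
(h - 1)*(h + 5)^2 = h^3 + 9*h^2 + 15*h - 25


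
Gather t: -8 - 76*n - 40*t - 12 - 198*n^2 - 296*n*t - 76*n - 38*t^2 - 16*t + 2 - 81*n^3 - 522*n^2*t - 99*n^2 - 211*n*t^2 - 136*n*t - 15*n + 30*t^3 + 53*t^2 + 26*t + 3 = -81*n^3 - 297*n^2 - 167*n + 30*t^3 + t^2*(15 - 211*n) + t*(-522*n^2 - 432*n - 30) - 15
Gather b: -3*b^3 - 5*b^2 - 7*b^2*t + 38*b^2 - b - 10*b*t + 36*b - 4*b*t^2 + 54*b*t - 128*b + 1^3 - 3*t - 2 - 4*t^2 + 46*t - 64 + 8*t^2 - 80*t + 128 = -3*b^3 + b^2*(33 - 7*t) + b*(-4*t^2 + 44*t - 93) + 4*t^2 - 37*t + 63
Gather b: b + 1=b + 1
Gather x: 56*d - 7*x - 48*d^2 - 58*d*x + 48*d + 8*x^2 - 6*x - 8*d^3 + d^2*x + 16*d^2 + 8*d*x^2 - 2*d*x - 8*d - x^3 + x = -8*d^3 - 32*d^2 + 96*d - x^3 + x^2*(8*d + 8) + x*(d^2 - 60*d - 12)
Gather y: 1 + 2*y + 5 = 2*y + 6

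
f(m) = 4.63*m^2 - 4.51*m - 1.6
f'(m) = 9.26*m - 4.51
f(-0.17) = -0.70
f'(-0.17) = -6.08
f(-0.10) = -1.10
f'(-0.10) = -5.44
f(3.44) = 37.68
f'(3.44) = 27.34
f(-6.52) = 224.63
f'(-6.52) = -64.89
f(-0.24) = -0.25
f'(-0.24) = -6.73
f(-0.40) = 0.94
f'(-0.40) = -8.21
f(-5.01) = 137.21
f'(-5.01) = -50.90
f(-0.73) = 4.16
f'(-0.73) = -11.27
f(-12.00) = 719.24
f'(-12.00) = -115.63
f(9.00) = 332.84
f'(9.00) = 78.83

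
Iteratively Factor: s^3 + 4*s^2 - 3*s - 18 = (s - 2)*(s^2 + 6*s + 9) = (s - 2)*(s + 3)*(s + 3)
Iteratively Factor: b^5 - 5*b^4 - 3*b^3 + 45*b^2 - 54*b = (b - 3)*(b^4 - 2*b^3 - 9*b^2 + 18*b) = (b - 3)*(b + 3)*(b^3 - 5*b^2 + 6*b) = (b - 3)*(b - 2)*(b + 3)*(b^2 - 3*b) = b*(b - 3)*(b - 2)*(b + 3)*(b - 3)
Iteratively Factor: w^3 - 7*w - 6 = (w - 3)*(w^2 + 3*w + 2) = (w - 3)*(w + 2)*(w + 1)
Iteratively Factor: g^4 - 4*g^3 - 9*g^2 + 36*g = (g + 3)*(g^3 - 7*g^2 + 12*g) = g*(g + 3)*(g^2 - 7*g + 12) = g*(g - 3)*(g + 3)*(g - 4)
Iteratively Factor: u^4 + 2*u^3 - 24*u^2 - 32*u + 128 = (u + 4)*(u^3 - 2*u^2 - 16*u + 32) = (u - 2)*(u + 4)*(u^2 - 16) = (u - 2)*(u + 4)^2*(u - 4)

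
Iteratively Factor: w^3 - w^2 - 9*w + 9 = (w + 3)*(w^2 - 4*w + 3) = (w - 1)*(w + 3)*(w - 3)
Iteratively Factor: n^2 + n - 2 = (n + 2)*(n - 1)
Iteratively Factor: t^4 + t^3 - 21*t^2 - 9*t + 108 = (t - 3)*(t^3 + 4*t^2 - 9*t - 36) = (t - 3)*(t + 3)*(t^2 + t - 12) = (t - 3)*(t + 3)*(t + 4)*(t - 3)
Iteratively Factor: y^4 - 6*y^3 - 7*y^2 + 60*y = (y + 3)*(y^3 - 9*y^2 + 20*y) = y*(y + 3)*(y^2 - 9*y + 20) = y*(y - 4)*(y + 3)*(y - 5)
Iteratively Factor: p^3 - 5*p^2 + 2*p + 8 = (p - 4)*(p^2 - p - 2) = (p - 4)*(p + 1)*(p - 2)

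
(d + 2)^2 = d^2 + 4*d + 4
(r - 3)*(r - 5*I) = r^2 - 3*r - 5*I*r + 15*I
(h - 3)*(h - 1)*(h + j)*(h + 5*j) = h^4 + 6*h^3*j - 4*h^3 + 5*h^2*j^2 - 24*h^2*j + 3*h^2 - 20*h*j^2 + 18*h*j + 15*j^2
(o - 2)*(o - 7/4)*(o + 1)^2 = o^4 - 7*o^3/4 - 3*o^2 + 13*o/4 + 7/2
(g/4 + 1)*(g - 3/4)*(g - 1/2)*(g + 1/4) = g^4/4 + 3*g^3/4 - 63*g^2/64 + 11*g/128 + 3/32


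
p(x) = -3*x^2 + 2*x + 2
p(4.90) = -60.23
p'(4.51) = -25.06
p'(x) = 2 - 6*x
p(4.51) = -50.00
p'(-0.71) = 6.26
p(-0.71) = -0.93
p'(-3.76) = 24.56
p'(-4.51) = 29.06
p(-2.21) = -17.07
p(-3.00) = -31.00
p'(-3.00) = 20.00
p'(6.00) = -34.00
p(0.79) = 1.71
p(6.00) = -94.00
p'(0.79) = -2.74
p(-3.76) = -47.93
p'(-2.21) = 15.26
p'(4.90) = -27.40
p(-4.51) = -68.04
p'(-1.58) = 11.48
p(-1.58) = -8.65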